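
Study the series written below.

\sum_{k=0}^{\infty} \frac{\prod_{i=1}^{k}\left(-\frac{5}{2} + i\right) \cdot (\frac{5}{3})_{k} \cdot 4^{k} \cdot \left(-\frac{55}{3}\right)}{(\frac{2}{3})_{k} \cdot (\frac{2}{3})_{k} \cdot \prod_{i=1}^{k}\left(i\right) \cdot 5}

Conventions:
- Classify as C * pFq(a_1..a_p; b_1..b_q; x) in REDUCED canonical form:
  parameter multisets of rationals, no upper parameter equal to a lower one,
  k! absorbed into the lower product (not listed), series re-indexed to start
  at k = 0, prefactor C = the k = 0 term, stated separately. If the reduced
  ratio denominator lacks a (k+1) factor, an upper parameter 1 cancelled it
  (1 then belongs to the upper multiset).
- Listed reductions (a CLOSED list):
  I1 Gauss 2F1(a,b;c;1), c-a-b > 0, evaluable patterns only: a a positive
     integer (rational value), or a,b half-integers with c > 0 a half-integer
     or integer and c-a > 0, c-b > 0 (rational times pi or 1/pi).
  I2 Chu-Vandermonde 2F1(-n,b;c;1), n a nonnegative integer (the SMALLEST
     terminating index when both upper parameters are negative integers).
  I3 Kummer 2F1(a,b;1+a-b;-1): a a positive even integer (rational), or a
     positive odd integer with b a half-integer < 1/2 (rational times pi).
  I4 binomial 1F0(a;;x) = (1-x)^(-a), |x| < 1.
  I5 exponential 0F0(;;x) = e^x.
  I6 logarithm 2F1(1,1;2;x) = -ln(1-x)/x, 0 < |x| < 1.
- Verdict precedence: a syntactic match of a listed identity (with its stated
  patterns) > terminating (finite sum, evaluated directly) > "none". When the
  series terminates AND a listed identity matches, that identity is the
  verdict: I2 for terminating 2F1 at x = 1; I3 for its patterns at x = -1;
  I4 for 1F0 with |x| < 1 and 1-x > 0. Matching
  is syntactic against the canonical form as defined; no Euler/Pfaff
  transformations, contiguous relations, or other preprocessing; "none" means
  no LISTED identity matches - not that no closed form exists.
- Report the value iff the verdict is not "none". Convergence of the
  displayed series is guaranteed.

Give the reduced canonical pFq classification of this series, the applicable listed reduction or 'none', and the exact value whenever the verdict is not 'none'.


The series (x = 4) is 2F2: upper {-\frac{3}{2}, \frac{5}{3}}, lower {\frac{2}{3}, \frac{2}{3}}, prefactor -\frac{11}{3}. Verdict: no listed reduction: x = 4 and upper {-\frac{3}{2}, \frac{5}{3}} fail every I1-I6 pattern.

First insight: t_0 = -\frac{11}{3} here, and the product of the first k integers (C = -11/3) is k!.
Step ratio: r(k) = 4 * (k-\frac{3}{2}) (k+\frac{5}{3}) / [(k+\frac{2}{3}) (k+\frac{2}{3}) (k+1)] - rational in k. x = 4; t_0 = -\frac{11}{3}; negate the roots.


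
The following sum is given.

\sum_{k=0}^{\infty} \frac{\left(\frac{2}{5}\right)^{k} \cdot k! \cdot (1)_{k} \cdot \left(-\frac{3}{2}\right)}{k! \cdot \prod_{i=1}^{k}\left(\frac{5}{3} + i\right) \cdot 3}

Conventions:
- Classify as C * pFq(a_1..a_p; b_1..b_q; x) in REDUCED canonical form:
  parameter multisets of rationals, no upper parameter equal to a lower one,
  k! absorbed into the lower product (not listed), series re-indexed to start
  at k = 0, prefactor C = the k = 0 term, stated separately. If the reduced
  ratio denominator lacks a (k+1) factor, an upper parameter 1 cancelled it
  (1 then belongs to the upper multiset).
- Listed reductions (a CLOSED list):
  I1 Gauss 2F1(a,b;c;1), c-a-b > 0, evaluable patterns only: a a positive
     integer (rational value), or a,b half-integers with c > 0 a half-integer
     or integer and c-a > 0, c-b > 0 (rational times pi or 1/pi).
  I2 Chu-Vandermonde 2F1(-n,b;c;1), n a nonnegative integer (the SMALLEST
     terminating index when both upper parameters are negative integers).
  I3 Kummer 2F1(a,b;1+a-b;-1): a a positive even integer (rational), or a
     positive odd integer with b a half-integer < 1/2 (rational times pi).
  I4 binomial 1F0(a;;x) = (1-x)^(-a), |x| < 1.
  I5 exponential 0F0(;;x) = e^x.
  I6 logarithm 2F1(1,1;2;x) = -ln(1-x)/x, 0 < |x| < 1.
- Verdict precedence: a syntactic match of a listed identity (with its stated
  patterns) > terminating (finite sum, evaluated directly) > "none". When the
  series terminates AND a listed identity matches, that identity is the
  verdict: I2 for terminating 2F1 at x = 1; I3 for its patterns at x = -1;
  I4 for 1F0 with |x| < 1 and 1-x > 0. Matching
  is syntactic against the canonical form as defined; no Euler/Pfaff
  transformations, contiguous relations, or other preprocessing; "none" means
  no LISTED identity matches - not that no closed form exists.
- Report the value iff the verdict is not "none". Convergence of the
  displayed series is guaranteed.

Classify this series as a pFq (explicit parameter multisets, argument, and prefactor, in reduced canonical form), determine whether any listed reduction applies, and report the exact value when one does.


With C = -\frac{1}{2}: the canonical form is 2F1(1, 1; \frac{8}{3}; \frac{2}{5}). Verdict: none - at argument \frac{2}{5} the multisets {1, 1} ; {\frac{8}{3}} match no listed identity.

Structural cue: x = \frac{2}{5} and the constant factors (C = -1/2) combine into one prefactor.
Ratio: r(k) = \frac{2}{5} * (k+1) (k+1) / [(k+\frac{8}{3}) (k+1)] - rational in k, leading ratio \frac{2}{5}; with t_0 = -\frac{1}{2}, classification follows.


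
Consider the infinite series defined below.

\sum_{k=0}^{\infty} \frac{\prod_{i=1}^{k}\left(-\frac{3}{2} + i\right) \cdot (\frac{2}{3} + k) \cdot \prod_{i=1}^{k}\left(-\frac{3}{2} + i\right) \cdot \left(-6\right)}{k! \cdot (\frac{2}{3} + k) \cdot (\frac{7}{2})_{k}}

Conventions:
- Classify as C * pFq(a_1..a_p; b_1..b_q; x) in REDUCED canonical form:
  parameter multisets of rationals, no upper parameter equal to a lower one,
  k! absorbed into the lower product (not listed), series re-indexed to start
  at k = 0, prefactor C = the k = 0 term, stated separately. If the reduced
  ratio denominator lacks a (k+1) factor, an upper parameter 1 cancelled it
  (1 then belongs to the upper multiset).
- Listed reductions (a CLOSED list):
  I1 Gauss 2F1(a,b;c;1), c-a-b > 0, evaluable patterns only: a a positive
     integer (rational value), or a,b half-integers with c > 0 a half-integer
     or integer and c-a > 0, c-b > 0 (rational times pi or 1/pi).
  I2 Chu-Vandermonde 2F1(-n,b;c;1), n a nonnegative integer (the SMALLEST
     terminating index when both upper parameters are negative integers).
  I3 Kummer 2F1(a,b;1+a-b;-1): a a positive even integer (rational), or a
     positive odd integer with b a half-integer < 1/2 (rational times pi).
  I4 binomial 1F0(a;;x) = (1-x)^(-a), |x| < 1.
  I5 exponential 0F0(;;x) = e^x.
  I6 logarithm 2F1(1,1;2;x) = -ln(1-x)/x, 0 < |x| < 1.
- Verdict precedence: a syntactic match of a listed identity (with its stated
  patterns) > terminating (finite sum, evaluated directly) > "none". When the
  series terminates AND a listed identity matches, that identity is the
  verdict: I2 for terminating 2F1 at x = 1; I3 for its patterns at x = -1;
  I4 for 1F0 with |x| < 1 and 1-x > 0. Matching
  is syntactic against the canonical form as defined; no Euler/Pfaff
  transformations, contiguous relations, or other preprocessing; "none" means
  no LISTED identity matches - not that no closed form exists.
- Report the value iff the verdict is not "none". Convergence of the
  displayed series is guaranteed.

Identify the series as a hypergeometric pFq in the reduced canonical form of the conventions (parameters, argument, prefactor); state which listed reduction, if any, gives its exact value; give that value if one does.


With C = -6: the canonical form is 2F1(-\frac{1}{2}, -\frac{1}{2}; \frac{7}{2}; 1). Verdict: Gauss's theorem I1 (half-integer case) applies (x = 1; upper {-\frac{1}{2}, -\frac{1}{2}} half-integers, c = \frac{7}{2} in the evaluable pattern). Hence: \left(-\frac{525}{256}\right) \cdot \pi.

Structural cue: with t_0 = -6, the running product (prefactor -6) telescopes to a rising factorial.
Adjacent-term ratio: r(k) = 1 * (k-\frac{1}{2}) (k-\frac{1}{2}) / [(k+\frac{7}{2}) (k+1)] - rational in k. x = 1; t_0 = -6; negate the roots.


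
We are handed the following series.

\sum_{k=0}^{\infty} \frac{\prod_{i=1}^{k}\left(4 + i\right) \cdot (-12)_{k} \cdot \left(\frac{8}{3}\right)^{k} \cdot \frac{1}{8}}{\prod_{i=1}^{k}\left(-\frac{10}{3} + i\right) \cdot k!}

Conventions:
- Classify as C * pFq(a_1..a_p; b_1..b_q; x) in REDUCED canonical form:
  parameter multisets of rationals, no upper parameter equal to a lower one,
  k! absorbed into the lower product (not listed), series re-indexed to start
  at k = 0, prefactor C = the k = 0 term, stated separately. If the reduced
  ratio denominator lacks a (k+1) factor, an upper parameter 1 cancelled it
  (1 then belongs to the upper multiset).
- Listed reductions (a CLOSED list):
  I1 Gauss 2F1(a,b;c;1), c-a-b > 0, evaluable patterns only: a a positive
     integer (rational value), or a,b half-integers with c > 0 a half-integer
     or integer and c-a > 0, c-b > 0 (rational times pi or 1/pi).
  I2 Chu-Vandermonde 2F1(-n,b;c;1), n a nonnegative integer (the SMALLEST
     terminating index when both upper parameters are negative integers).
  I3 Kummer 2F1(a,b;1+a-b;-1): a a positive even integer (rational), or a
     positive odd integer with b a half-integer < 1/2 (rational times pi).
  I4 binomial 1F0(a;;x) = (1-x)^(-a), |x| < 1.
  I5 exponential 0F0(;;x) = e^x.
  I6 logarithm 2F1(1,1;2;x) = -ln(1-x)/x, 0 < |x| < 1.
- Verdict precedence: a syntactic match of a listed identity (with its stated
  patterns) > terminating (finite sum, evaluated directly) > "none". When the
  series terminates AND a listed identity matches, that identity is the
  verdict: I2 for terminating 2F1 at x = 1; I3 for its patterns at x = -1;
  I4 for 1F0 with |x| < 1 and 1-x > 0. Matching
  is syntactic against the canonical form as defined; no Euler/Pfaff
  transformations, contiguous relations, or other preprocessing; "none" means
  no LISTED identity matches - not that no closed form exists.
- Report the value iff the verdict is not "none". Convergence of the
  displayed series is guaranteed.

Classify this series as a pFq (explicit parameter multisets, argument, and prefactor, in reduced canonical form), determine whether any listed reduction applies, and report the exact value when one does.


Classification (C = \frac{1}{8}): 2F1 with upper {-12, 5}, lower {-\frac{7}{3}}, argument x = \frac{8}{3}. Verdict: terminating - no listed pattern fits, but -12 in the upper list cuts the series at k = 12; direct evaluation. Its exact value is -\frac{5223484001257}{952}.

Structural cue: t_0 = \frac{1}{8} here, and the running product (C = 1/8, x = 8/3) telescopes to a rising factorial.
Term ratio: r(k) = \frac{8}{3} * (k-12) (k+5) / [(k-\frac{7}{3}) (k+1)] ; factor over Q: parameters, x = \frac{8}{3}, and C = \frac{1}{8}.


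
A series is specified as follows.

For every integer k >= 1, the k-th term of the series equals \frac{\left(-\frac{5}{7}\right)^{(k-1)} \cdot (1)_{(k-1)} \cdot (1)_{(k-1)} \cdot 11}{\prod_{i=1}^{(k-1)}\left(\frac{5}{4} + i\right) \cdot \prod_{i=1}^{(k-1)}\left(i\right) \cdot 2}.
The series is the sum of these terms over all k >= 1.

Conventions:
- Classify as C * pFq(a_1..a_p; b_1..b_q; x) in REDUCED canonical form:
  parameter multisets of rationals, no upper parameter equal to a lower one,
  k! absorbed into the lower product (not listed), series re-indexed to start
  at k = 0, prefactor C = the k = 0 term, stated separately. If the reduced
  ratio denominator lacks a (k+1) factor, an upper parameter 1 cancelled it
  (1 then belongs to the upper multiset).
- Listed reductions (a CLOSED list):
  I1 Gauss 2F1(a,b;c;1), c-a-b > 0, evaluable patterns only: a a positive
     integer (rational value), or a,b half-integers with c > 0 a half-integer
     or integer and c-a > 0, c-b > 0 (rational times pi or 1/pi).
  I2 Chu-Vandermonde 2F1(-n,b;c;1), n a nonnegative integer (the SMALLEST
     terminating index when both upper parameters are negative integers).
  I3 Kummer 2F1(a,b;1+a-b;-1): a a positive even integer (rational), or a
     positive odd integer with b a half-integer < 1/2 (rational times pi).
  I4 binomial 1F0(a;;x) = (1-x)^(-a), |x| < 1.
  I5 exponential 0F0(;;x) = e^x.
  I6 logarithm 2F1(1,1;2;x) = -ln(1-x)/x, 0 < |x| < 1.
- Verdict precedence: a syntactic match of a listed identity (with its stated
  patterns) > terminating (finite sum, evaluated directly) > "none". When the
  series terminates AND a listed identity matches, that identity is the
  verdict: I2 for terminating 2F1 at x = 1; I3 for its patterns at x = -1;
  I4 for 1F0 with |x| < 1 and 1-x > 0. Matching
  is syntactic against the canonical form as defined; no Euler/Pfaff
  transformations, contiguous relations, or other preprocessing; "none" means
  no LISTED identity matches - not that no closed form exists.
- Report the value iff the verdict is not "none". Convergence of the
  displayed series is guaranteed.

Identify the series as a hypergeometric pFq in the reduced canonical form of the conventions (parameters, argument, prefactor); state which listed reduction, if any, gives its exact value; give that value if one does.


Prefactor \frac{11}{2}, argument -\frac{5}{7}: 2F1 with upper {1, 1} over lower {\frac{9}{4}}. Verdict: none (x = -\frac{5}{7}): each listed identity misses the multisets {1, 1} ; {\frac{9}{4}}.

Key step: t_0 being \frac{11}{2}, the lower running product (prefactor 11/2) is a rising factorial.
Adjacent-term ratio: r(k) = -\frac{5}{7} * (k+1) (k+1) / [(k+\frac{9}{4}) (k+1)] - rational in k. x = -\frac{5}{7}; t_0 = \frac{11}{2}; negate the roots.


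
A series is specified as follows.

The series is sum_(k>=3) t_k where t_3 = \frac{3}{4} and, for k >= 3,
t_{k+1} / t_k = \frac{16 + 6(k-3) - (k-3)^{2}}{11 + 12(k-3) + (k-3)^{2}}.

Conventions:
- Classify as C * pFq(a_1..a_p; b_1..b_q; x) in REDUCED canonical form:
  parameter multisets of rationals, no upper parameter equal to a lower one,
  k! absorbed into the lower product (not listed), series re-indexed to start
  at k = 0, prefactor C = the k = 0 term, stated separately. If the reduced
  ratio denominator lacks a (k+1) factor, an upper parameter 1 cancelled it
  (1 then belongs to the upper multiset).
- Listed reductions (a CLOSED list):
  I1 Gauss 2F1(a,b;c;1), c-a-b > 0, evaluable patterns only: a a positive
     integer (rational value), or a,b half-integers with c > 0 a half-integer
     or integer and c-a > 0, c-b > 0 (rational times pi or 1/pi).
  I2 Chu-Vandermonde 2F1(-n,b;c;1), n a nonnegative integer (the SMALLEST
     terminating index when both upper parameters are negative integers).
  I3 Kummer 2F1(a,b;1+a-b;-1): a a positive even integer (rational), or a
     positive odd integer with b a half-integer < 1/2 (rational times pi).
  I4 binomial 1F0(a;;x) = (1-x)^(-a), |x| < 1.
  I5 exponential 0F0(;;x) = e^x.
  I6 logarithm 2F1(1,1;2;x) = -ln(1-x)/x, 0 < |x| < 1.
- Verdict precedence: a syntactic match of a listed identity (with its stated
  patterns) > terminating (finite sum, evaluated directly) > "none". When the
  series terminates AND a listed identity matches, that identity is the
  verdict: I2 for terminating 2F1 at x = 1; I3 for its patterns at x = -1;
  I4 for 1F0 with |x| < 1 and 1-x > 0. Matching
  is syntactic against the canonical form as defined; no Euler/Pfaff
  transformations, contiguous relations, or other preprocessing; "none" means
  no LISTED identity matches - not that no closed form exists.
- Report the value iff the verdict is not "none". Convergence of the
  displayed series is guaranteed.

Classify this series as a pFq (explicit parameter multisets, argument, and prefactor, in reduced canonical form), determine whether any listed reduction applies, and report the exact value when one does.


The tell: t_0 = \frac{3}{4} here, and factor the ratio over Q (C = 3/4, x = -1): negated roots = parameters.
Adjacent-term ratio: r(k) = -1 * (k-8) (k+2) / [(k+11) (k+1)] - rational in k, leading ratio -1; with t_0 = \frac{3}{4}, classification follows.

The series (x = -1) is 2F1: upper {-8, 2}, lower {11}, prefactor \frac{3}{4}. Verdict: this is the Kummer evaluation I3 (x = -1; c = 11 equals 1+a-b for upper {-8, 2}: listed pattern). Its exact value is \frac{15}{4}.


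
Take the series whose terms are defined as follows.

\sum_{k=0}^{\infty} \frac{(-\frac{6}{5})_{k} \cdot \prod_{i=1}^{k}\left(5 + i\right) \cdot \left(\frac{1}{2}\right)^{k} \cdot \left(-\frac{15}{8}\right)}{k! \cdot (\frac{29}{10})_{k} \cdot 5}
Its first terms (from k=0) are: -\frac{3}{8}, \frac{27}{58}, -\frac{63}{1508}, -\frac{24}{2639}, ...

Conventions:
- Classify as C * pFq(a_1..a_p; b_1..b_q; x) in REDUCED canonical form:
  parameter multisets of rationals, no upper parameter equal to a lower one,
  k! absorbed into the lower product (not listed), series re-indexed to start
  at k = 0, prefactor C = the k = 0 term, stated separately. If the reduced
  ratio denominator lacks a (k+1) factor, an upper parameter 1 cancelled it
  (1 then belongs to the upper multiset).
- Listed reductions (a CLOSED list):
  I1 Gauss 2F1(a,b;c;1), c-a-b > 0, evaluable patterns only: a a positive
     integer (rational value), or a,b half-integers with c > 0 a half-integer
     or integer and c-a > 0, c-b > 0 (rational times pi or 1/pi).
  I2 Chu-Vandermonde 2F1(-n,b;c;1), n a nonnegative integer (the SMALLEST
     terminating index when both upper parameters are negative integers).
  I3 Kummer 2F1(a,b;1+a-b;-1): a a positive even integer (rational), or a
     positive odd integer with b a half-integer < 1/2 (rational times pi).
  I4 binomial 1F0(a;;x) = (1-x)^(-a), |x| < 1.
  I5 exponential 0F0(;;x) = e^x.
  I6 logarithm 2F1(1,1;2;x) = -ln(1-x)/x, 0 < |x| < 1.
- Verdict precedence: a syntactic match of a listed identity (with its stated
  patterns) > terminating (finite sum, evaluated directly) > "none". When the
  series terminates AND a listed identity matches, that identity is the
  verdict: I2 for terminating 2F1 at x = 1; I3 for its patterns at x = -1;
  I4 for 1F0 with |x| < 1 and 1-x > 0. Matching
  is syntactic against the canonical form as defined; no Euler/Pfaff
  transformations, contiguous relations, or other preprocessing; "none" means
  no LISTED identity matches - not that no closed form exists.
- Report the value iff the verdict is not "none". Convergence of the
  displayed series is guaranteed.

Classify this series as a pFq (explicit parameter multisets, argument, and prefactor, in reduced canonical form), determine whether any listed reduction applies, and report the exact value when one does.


Classification (C = -\frac{3}{8}): 2F1 with upper {-\frac{6}{5}, 6}, lower {\frac{29}{10}}, argument x = \frac{1}{2}. Verdict: none (x = \frac{1}{2}): each listed identity misses the multisets {-\frac{6}{5}, 6} ; {\frac{29}{10}}.

Structural cue: from the first term -\frac{3}{8}: the constant factors (C = -3/8) combine into one prefactor.
Ratio: r(k) = \frac{1}{2} * (k-\frac{6}{5}) (k+6) / [(k+\frac{29}{10}) (k+1)] - poly over poly, x = \frac{1}{2} from leading terms; C = -\frac{3}{8} at k = 0.


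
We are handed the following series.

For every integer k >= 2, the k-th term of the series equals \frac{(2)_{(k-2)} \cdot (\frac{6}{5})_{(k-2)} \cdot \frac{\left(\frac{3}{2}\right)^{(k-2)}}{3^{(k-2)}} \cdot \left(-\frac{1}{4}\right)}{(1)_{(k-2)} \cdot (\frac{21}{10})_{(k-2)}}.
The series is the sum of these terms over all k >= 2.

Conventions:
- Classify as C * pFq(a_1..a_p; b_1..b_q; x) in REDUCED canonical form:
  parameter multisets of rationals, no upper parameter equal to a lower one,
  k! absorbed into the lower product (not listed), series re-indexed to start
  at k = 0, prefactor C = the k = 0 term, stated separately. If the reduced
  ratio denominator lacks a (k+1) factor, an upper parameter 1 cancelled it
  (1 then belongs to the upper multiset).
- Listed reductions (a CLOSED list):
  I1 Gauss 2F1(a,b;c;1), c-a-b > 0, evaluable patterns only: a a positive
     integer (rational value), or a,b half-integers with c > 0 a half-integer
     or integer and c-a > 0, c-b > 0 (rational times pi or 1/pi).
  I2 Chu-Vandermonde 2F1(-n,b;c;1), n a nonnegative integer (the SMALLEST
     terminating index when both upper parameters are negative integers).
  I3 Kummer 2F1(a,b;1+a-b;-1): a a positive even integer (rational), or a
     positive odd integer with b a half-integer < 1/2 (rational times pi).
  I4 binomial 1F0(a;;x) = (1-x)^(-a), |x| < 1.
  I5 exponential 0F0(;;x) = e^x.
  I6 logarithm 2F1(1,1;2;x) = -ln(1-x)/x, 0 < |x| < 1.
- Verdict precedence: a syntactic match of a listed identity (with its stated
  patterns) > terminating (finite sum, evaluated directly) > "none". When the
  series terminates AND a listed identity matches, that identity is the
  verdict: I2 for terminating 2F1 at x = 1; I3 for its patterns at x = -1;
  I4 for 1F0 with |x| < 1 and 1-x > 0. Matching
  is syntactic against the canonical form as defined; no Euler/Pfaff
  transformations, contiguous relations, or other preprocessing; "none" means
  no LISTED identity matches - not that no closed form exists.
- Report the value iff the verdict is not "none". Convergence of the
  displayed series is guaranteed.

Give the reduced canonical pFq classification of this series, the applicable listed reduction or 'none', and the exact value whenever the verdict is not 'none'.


Prefactor -\frac{1}{4}, argument \frac{1}{2}: 2F1 with upper {\frac{6}{5}, 2} over lower {\frac{21}{10}}. Verdict: none - this 2F1 at x = \frac{1}{2} matches no listed pattern, and upper {\frac{6}{5}, 2} holds no stopper.

First insight: x = \frac{1}{2} and the two k-th powers (prefactor -1/4) combine into one argument.
Adjacent-term ratio: r(k) = \frac{1}{2} * (k+\frac{6}{5}) (k+2) / [(k+\frac{21}{10}) (k+1)] - poly over poly, x = \frac{1}{2} from leading terms; C = -\frac{1}{4} at k = 0.


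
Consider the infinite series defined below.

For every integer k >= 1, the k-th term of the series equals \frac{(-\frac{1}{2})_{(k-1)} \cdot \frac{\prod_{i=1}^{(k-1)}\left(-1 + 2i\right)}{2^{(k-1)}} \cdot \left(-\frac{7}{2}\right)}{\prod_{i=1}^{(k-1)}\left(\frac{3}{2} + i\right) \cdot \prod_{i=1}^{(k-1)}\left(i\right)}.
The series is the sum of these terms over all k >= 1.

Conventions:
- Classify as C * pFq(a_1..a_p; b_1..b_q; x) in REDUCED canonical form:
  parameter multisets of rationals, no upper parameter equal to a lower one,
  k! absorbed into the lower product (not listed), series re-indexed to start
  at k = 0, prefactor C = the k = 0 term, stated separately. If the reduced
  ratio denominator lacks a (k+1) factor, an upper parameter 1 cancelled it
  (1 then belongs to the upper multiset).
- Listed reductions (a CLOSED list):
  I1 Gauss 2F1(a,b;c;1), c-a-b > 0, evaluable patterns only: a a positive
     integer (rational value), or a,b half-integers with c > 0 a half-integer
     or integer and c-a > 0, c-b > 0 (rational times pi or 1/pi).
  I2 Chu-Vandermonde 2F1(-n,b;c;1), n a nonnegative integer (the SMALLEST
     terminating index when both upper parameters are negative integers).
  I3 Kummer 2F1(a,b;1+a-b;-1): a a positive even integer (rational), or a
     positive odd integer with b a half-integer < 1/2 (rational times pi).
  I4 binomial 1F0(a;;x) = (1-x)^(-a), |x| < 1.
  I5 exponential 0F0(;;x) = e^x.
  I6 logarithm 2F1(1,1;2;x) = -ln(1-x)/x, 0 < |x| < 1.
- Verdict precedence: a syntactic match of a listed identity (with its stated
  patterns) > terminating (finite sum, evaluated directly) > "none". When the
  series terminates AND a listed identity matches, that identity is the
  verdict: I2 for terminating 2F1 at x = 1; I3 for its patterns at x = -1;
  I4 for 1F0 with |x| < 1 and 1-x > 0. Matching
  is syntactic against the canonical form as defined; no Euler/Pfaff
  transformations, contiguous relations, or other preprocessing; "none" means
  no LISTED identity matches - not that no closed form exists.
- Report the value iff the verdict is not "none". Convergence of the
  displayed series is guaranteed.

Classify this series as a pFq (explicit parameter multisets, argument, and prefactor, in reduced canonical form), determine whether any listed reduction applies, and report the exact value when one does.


Canonical form: C = -\frac{7}{2} times 2F1 with upper {-\frac{1}{2}, \frac{1}{2}}, lower {\frac{5}{2}}, x = 1. Verdict at x = 1: the half-integer Gauss pattern (I1) matches (x = 1; upper {-\frac{1}{2}, \frac{1}{2}} half-integers, c = \frac{5}{2} in the evaluable pattern). Value: \left(-\frac{63}{64}\right) \cdot \pi.

First insight: t_0 = -\frac{7}{2} here, and the product of the first k integers (C = -7/2, x = 1) is k!.
Consecutive-term ratio: r(k) = 1 * (k-\frac{1}{2}) (k+\frac{1}{2}) / [(k+\frac{5}{2}) (k+1)] - rational; roots negated = parameters, x = 1, C = -\frac{7}{2}.


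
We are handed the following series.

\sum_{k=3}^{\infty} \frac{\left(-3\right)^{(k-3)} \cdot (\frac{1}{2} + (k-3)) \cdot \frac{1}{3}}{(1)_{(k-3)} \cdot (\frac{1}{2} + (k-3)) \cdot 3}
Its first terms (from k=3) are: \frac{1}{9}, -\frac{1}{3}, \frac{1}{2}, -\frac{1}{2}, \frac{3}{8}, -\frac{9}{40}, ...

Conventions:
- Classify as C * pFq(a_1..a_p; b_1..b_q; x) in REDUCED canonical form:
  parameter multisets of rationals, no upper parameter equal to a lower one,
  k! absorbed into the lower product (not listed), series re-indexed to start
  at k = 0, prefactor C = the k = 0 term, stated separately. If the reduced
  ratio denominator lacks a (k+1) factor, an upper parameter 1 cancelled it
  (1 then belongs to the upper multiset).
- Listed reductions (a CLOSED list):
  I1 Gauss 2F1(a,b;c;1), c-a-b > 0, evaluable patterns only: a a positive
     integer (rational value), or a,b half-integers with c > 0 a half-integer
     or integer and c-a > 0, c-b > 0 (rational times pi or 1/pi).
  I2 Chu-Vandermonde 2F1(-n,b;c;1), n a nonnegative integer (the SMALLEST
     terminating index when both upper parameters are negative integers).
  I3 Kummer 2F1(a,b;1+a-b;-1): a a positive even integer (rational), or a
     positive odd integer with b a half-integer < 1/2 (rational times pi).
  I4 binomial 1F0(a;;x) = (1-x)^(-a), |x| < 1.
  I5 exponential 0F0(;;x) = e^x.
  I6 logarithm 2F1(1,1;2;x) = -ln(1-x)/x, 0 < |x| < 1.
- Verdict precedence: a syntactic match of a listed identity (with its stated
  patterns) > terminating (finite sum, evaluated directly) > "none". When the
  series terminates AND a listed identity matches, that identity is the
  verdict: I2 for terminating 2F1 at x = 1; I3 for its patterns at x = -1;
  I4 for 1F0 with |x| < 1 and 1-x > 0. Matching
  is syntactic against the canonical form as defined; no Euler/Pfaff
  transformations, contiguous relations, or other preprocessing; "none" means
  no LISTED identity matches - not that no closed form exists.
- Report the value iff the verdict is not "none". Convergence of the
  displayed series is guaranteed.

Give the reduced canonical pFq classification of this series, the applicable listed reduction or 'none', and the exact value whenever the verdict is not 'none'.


Reduced: x = -3, 0F0, upper = {-}, lower = {-}, C = \frac{1}{9}. Verdict: the exponential series (I5) fires (the 0F0 exponential series at x = -3). Exact value: \frac{1}{9} \cdot e^{-3}.

Key observation: t_0 being \frac{1}{9}, (1)_k (prefactor 1/9) is k! itself.
Term ratio: r(k) = -3 * 1 / [(k+1)] ; factor over Q: parameters, x = -3, and C = \frac{1}{9}.


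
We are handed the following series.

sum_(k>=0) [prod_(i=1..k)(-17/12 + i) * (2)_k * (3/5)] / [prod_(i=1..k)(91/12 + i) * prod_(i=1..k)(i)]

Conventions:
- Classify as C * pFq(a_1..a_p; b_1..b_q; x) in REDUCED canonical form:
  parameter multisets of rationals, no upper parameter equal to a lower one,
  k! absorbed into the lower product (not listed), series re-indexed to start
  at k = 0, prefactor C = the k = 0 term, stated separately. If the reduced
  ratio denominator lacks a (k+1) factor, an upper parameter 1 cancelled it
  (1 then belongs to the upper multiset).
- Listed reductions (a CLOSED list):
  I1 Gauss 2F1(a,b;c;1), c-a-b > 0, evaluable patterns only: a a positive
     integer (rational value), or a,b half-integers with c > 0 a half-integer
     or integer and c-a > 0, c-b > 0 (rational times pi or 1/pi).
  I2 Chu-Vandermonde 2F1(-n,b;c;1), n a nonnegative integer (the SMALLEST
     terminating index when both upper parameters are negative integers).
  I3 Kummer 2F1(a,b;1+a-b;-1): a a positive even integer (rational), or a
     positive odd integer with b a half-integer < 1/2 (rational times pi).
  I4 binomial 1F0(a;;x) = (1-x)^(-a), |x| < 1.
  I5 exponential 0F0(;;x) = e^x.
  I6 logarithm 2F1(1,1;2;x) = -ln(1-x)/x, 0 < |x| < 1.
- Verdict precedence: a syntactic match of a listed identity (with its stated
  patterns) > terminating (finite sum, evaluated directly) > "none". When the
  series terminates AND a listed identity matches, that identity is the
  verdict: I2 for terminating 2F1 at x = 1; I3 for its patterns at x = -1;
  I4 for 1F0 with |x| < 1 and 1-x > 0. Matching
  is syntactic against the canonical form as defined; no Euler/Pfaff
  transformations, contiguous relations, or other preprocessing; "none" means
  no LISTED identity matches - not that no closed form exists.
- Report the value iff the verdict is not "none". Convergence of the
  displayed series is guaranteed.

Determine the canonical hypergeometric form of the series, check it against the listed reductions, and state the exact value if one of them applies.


Classification (C = 3/5): 2F1 with upper {-5/12, 2}, lower {103/12}, argument x = 1. Verdict: Gauss (I1, integer-parameter pattern) fires (x = 1: the Gamma ratio telescopes since c-a-b = 7 > 0 and a = 2 in Z>0). Hence: 1027/1920.

First insight: from the first term 3/5: the running product (C = 3/5, x = 1) telescopes to a rising factorial.
Ratio: r(k) = 1 * (k-5/12) (k+2) / [(k+103/12) (k+1)] - rational; roots negated = parameters, x = 1, C = 3/5.


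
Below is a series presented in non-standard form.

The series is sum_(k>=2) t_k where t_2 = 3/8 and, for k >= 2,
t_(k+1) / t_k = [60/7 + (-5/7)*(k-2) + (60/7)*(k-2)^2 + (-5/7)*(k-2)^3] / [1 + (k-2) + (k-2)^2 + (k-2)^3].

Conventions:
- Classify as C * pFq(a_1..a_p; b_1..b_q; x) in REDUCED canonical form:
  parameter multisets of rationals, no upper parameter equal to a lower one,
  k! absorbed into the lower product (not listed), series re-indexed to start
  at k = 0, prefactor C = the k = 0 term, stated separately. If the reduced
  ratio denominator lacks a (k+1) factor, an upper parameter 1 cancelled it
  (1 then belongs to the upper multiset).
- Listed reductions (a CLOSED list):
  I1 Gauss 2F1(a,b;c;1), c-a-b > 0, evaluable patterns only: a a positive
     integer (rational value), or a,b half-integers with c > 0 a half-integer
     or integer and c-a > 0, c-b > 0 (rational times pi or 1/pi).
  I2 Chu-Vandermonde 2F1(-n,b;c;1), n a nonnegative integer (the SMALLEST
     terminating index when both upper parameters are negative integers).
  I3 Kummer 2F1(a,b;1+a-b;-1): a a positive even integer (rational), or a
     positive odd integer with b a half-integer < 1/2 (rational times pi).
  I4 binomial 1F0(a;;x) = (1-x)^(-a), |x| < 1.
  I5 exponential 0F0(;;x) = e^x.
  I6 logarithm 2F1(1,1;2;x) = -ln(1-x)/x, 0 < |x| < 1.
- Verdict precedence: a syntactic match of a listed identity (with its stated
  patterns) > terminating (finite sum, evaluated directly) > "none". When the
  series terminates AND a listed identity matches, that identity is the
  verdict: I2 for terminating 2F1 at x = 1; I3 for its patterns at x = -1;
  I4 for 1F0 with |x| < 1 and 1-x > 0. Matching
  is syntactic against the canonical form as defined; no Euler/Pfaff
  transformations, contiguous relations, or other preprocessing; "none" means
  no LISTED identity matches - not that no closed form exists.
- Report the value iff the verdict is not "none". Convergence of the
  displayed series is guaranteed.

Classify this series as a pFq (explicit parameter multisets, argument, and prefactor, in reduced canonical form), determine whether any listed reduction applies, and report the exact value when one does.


Prefactor 3/8, argument -5/7: 1F0 with upper {-12} over lower {-}. Verdict: the I4 binomial reduction applies (the 1F0 binomial series: exponent 12, x = -5/7). Sum: 3343537668096/13841287201.

First insight: with t_0 = 3/8, the expanded ratio factors over Q; C = 3/8, roots give parameters.
Step ratio: r(k) = (-5/7) * (k-12) / [(k+1)] ; factor over Q: parameters, x = (-5/7), and C = 3/8.


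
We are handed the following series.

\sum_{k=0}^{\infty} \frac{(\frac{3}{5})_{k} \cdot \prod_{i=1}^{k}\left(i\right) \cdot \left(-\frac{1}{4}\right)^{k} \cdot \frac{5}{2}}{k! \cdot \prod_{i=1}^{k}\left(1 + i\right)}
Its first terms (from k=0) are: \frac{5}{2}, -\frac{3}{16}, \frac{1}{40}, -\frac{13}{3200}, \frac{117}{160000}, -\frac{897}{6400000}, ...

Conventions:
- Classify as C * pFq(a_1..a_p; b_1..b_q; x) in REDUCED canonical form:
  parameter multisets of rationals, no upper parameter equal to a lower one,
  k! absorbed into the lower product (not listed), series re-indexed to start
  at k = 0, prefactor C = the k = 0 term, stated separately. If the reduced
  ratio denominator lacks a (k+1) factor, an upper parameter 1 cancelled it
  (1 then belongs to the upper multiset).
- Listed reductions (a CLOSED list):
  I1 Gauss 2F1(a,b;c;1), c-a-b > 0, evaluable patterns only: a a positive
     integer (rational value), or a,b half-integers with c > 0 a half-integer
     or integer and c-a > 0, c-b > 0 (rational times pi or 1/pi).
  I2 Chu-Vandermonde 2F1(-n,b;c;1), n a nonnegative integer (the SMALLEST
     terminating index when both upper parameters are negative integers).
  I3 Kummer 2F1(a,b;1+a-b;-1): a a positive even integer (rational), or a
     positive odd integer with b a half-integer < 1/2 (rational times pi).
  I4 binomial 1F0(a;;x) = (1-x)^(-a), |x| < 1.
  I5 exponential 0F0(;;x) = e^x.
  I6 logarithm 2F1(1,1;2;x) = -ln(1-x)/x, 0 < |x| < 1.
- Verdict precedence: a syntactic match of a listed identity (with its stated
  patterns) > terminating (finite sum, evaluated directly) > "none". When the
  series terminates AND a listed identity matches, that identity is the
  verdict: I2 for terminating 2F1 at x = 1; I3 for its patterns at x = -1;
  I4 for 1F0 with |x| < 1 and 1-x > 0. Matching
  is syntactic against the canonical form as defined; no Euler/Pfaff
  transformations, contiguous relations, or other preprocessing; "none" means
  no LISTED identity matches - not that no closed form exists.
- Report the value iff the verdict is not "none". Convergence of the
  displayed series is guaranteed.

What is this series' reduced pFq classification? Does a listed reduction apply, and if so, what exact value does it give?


Key observation: t_0 being \frac{5}{2}, the lower running product (C = 5/2) is a rising factorial.
Consecutive-term ratio: r(k) = -\frac{1}{4} * (k+\frac{3}{5}) (k+1) / [(k+2) (k+1)] - rational in k. x = -\frac{1}{4}; t_0 = \frac{5}{2}; negate the roots.

Canonical form: C = \frac{5}{2} times 2F1 with upper {\frac{3}{5}, 1}, lower {2}, x = -\frac{1}{4}. Verdict: none. No listed pattern accepts 2F1(\frac{3}{5}, 1; 2; -\frac{1}{4}).


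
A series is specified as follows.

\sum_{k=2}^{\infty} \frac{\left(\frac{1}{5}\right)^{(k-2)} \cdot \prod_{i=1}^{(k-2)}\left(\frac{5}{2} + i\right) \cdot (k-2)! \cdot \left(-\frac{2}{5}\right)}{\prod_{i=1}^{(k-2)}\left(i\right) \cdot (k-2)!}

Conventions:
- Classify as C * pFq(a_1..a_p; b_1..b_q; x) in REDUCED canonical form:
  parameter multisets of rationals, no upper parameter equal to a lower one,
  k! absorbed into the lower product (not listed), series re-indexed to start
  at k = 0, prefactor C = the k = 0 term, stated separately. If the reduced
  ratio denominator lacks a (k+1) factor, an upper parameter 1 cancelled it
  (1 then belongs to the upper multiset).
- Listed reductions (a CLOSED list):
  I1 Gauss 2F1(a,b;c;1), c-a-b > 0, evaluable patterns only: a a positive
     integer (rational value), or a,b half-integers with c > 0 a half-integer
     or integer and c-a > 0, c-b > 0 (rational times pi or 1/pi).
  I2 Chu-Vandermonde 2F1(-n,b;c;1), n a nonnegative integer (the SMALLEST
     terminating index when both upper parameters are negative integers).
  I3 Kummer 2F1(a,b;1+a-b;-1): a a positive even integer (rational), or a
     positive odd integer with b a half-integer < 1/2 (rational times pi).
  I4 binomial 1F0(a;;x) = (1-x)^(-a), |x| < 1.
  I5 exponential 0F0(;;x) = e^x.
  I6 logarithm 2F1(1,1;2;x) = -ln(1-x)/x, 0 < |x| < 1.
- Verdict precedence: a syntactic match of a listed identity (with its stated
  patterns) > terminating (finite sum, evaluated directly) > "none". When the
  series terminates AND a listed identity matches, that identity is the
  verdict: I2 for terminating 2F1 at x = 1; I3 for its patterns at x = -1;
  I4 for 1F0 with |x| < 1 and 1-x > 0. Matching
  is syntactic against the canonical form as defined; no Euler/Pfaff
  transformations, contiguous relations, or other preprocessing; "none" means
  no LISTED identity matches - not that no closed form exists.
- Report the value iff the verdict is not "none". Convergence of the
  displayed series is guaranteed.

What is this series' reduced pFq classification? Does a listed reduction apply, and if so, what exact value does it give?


Reduced: x = \frac{1}{5}, 1F0, upper = {\frac{7}{2}}, lower = {-}, C = -\frac{2}{5}. Verdict (x = \frac{1}{5}): the I4 binomial reduction applies (the 1F0 binomial series: exponent -7/2, x = \frac{1}{5}). Hence: \left(-\frac{2}{5}\right) \cdot \left(\frac{4}{5}\right)^{-\frac{7}{2}}.

The tell: t_0 = -\frac{2}{5} here, and the lower running product (C = -2/5) is a rising factorial.
Consecutive-term ratio: r(k) = \frac{1}{5} * (k+\frac{7}{2}) / [(k+1)] ; factor over Q: parameters, x = \frac{1}{5}, and C = -\frac{2}{5}.


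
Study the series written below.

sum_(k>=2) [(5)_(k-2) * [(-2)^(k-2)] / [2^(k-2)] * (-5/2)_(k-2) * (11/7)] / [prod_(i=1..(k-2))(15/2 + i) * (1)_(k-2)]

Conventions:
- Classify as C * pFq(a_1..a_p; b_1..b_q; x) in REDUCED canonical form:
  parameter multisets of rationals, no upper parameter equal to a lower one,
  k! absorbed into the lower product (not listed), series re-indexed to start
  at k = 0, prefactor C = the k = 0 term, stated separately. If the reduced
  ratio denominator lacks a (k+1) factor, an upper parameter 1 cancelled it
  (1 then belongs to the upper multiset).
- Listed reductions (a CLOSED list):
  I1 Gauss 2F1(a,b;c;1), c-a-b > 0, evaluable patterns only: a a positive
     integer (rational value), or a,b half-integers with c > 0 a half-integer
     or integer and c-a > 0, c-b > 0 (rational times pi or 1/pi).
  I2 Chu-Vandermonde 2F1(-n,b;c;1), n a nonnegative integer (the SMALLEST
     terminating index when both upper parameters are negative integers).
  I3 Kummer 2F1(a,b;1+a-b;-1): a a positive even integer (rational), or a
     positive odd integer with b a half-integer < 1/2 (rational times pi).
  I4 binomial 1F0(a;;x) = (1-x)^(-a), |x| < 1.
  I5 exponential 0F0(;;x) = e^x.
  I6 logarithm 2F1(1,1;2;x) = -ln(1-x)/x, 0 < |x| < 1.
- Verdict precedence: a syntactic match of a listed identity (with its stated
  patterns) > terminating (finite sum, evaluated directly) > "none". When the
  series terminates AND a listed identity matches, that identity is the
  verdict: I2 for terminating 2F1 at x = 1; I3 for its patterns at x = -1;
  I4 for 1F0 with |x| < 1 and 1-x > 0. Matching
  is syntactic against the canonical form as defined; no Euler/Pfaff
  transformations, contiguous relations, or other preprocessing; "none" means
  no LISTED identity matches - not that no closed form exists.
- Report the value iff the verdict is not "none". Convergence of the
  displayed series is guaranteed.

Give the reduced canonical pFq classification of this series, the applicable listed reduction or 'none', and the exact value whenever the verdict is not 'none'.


The tell: x = (-1) and the two k-th powers (C = 11/7) combine into one argument.
Consecutive-term ratio: r(k) = (-1) * (k-5/2) (k+5) / [(k+17/2) (k+1)] ; factor over Q: parameters, x = (-1), and C = 11/7.

This is 11/7 * 2F1(-5/2, 5; 17/2; -1) in reduced canonical form. Verdict at x = -1: Kummer (I3) matches (x = -1; c = 17/2 equals 1+a-b for upper {-5/2, 5}: listed pattern). Its exact value is (212355/131072) * pi.


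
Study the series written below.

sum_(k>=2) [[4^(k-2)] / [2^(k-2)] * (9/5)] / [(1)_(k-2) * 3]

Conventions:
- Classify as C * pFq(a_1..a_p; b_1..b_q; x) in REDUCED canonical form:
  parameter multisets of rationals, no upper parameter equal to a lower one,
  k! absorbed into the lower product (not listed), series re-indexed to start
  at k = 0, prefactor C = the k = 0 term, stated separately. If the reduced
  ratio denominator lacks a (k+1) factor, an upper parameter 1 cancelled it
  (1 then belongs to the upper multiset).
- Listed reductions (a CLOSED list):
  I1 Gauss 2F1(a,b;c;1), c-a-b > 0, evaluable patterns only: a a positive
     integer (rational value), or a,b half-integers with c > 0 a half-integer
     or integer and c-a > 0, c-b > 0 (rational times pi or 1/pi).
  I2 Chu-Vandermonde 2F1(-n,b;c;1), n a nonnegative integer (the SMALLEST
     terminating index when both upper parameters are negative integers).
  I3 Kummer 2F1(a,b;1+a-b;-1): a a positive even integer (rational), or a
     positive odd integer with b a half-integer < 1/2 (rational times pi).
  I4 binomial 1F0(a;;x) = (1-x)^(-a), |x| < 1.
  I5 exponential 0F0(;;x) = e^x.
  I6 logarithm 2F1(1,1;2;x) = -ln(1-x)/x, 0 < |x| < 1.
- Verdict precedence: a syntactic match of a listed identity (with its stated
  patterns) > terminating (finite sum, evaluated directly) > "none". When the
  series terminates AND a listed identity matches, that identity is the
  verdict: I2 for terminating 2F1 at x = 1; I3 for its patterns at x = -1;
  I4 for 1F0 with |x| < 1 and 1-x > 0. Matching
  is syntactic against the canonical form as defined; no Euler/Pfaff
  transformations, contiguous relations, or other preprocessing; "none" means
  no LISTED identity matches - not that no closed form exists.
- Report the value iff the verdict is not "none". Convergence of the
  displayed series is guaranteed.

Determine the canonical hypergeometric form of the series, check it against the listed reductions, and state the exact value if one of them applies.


With C = 3/5: the canonical form is 0F0(-; -; 2). Verdict (x = 2): the I5 exponential reduction applies (the 0F0 exponential series at x = 2). Its exact value is (3/5) * e^(2).

Key step: with t_0 = 3/5, (1)_k (prefactor 3/5) is k! itself.
Term ratio: r(k) = 2 * 1 / [(k+1)] ; factor over Q: parameters, x = 2, and C = 3/5.
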